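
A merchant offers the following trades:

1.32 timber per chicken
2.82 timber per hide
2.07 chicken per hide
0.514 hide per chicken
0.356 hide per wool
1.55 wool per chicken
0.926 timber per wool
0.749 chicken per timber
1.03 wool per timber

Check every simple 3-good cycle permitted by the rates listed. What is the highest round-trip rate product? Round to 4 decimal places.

1.1422

chicken→wool→hide→chicken: 1.55 × 0.356 × 2.07 = 1.14223
chicken→hide→timber→chicken: 0.514 × 2.82 × 0.749 = 1.08566
chicken→wool→timber→chicken: 1.55 × 0.926 × 0.749 = 1.07504
timber→wool→hide→timber: 1.03 × 0.356 × 2.82 = 1.03404
Maximum is chicken→wool→hide→chicken at 1.1422; arbitrage exists.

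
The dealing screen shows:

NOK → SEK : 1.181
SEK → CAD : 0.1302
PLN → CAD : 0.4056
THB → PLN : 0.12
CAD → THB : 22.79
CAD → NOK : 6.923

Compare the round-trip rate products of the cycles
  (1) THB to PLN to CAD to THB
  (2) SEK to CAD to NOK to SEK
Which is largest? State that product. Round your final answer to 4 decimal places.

(1) 0.12 × 0.4056 × 22.79 = 1.10923
(2) 0.1302 × 6.923 × 1.181 = 1.06452
Highest is cycle (1) at 1.1092 (>1, arbitrage).

1.1092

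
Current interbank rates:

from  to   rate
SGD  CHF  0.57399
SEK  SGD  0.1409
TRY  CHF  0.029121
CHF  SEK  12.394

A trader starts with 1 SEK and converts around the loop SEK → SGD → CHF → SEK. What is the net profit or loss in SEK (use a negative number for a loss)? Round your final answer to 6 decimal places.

1 SEK × 0.1409 = 0.1409 SGD
0.1409 SGD × 0.57399 = 0.080875191 CHF
0.080875191 CHF × 12.394 = 1.002367117254 SEK
Net change: 1.002367117254 − 1 = 0.002367117254 SEK

0.002367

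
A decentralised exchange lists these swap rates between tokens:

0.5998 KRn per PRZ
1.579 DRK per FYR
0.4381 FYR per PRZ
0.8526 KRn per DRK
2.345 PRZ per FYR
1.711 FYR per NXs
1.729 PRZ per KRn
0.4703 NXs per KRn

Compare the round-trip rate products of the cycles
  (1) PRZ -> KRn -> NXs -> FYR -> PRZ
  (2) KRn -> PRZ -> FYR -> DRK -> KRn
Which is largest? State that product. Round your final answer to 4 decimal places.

(1) 0.5998 × 0.4703 × 1.711 × 2.345 = 1.13181
(2) 1.729 × 0.4381 × 1.579 × 0.8526 = 1.01975
Highest is cycle (1) at 1.1318 (>1, arbitrage).

1.1318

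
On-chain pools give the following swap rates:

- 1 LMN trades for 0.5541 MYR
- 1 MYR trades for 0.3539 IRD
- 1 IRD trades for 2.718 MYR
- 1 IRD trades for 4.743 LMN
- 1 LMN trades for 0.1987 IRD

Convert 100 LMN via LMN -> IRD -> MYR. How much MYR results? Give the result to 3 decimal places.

100 LMN × 0.1987 = 19.87 IRD
19.87 IRD × 2.718 = 54.00666 MYR

54.007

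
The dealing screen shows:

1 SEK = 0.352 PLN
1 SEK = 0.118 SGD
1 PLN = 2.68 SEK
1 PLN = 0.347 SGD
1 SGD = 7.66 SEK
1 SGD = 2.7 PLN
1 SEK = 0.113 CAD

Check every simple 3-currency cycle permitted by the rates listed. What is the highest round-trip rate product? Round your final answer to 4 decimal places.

SEK→PLN→SGD→SEK: 0.352 × 0.347 × 7.66 = 0.93562
SEK→SGD→PLN→SEK: 0.118 × 2.7 × 2.68 = 0.85385
Maximum is SEK→PLN→SGD→SEK at 0.9356; no arbitrage — every cycle loses value.

0.9356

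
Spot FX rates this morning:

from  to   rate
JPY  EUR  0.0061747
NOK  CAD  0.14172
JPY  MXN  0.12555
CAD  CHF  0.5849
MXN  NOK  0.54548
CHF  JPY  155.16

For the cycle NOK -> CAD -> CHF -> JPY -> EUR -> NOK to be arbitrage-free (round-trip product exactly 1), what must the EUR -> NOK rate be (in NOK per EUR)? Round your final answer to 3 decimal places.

Known legs of the cycle: 0.14172 × 0.5849 × 155.16 × 0.0061747 = 0.079416071165044656
For no arbitrage the full-cycle product must be 1, so the missing rate is 1 / 0.079416071165044656 ≈ 12.59191.

12.592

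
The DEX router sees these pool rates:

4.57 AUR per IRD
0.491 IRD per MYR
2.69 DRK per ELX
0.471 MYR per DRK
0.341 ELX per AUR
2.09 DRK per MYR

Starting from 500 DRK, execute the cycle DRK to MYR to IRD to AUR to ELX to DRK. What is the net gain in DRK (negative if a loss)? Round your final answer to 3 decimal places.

-15.275

500 DRK × 0.471 = 235.5 MYR
235.5 MYR × 0.491 = 115.6305 IRD
115.6305 IRD × 4.57 = 528.431385 AUR
528.431385 AUR × 0.341 = 180.195102285 ELX
180.195102285 ELX × 2.69 = 484.72482514665 DRK
Net change: 484.72482514665 − 500 = -15.27517485335 DRK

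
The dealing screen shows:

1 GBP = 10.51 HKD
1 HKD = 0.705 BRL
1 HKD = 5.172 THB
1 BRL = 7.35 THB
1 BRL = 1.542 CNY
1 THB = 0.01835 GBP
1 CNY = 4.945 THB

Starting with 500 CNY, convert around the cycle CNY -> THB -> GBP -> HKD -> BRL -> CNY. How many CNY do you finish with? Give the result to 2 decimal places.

518.38

500 CNY × 4.945 = 2472.5 THB
2472.5 THB × 0.01835 = 45.370375 GBP
45.370375 GBP × 10.51 = 476.84264125 HKD
476.84264125 HKD × 0.705 = 336.17406208125 BRL
336.17406208125 BRL × 1.542 = 518.3804037292875 CNY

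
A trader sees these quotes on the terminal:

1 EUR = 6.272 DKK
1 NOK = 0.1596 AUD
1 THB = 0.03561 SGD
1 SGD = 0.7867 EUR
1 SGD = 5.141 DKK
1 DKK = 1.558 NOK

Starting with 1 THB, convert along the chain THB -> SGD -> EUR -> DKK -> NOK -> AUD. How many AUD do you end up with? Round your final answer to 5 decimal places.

1 THB × 0.03561 = 0.03561 SGD
0.03561 SGD × 0.7867 = 0.028014387 EUR
0.028014387 EUR × 6.272 = 0.175706235264 DKK
0.175706235264 DKK × 1.558 = 0.273750314541312 NOK
0.273750314541312 NOK × 0.1596 = 0.0436905502007933952 AUD

0.04369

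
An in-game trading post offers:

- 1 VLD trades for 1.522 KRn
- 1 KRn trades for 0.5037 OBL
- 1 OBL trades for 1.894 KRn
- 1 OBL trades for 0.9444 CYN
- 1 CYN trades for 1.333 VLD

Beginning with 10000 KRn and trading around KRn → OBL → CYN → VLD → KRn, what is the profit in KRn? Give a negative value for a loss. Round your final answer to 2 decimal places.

-348.99

10000 KRn × 0.5037 = 5037 OBL
5037 OBL × 0.9444 = 4756.9428 CYN
4756.9428 CYN × 1.333 = 6341.0047524 VLD
6341.0047524 VLD × 1.522 = 9651.0092331528 KRn
Net change: 9651.0092331528 − 10000 = -348.9907668472 KRn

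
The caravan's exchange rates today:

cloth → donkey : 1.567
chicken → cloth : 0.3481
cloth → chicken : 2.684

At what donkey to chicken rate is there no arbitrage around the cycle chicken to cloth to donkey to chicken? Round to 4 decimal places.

1.8333

Known legs of the cycle: 0.3481 × 1.567 = 0.5454727
For no arbitrage the full-cycle product must be 1, so the missing rate is 1 / 0.5454727 ≈ 1.833272.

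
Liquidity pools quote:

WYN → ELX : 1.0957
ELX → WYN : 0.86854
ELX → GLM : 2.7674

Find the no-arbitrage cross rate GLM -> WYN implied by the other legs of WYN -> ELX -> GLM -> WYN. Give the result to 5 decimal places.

Known legs of the cycle: 1.0957 × 2.7674 = 3.03224018
For no arbitrage the full-cycle product must be 1, so the missing rate is 1 / 3.03224018 ≈ 0.3297892.

0.32979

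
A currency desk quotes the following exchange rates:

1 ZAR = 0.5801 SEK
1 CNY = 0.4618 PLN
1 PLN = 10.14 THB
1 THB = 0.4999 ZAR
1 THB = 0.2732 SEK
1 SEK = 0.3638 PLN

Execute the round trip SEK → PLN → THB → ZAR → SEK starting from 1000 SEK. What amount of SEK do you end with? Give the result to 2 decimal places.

1000 SEK × 0.3638 = 363.8 PLN
363.8 PLN × 10.14 = 3688.932 THB
3688.932 THB × 0.4999 = 1844.0971068 ZAR
1844.0971068 ZAR × 0.5801 = 1069.76073165468 SEK

1069.76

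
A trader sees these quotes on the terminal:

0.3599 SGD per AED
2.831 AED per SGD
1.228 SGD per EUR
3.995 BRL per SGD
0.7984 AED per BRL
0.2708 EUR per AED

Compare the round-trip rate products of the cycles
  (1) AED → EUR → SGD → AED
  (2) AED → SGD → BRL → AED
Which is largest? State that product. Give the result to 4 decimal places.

(1) 0.2708 × 1.228 × 2.831 = 0.94143
(2) 0.3599 × 3.995 × 0.7984 = 1.14794
Highest is cycle (2) at 1.1479 (>1, arbitrage).

1.1479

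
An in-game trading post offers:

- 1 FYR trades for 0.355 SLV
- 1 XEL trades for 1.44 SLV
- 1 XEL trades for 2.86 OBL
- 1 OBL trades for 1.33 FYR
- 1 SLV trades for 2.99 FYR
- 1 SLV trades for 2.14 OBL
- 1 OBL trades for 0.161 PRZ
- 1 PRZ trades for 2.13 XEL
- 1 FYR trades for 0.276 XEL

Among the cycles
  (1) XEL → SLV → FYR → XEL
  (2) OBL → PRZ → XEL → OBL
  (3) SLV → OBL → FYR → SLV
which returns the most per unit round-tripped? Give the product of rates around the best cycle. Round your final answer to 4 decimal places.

(1) 1.44 × 2.99 × 0.276 = 1.18835
(2) 0.161 × 2.13 × 2.86 = 0.98078
(3) 2.14 × 1.33 × 0.355 = 1.01040
Highest is cycle (1) at 1.1883 (>1, arbitrage).

1.1883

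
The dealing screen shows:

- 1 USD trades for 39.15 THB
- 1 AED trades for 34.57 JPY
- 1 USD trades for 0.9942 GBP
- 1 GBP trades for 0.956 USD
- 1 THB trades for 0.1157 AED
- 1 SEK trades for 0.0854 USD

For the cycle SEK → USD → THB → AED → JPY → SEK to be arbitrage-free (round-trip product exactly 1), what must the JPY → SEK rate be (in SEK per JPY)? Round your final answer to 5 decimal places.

0.07478

Known legs of the cycle: 0.0854 × 39.15 × 0.1157 × 34.57 = 13.37280080409
For no arbitrage the full-cycle product must be 1, so the missing rate is 1 / 13.37280080409 ≈ 0.0747787.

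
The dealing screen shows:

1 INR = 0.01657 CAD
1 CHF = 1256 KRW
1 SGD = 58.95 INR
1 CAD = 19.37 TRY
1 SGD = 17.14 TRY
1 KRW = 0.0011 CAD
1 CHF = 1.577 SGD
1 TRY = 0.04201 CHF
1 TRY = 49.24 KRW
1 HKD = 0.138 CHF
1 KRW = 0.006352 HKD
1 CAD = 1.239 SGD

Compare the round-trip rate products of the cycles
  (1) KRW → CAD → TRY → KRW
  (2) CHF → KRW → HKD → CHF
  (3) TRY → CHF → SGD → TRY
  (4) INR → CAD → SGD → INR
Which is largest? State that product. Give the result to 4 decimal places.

1.2103

(1) 0.0011 × 19.37 × 49.24 = 1.04916
(2) 1256 × 0.006352 × 0.138 = 1.10098
(3) 0.04201 × 1.577 × 17.14 = 1.13552
(4) 0.01657 × 1.239 × 58.95 = 1.21026
Highest is cycle (4) at 1.2103 (>1, arbitrage).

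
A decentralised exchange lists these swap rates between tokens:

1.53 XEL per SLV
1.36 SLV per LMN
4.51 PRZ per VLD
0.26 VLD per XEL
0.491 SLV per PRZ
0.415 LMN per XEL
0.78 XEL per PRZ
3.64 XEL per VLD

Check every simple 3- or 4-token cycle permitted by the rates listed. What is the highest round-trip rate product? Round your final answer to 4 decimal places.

0.9146

XEL→VLD→PRZ→XEL: 0.26 × 4.51 × 0.78 = 0.91463
XEL→VLD→PRZ→SLV→XEL: 0.26 × 4.51 × 0.491 × 1.53 = 0.88089
XEL→LMN→SLV→XEL: 0.415 × 1.36 × 1.53 = 0.86353
Maximum is XEL→VLD→PRZ→XEL at 0.9146; no arbitrage — every cycle loses value.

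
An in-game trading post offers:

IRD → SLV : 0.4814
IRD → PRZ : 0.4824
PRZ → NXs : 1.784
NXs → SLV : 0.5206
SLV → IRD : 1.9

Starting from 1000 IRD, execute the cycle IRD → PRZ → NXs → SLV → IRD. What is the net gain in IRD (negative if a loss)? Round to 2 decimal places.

1000 IRD × 0.4824 = 482.4 PRZ
482.4 PRZ × 1.784 = 860.6016 NXs
860.6016 NXs × 0.5206 = 448.02919296 SLV
448.02919296 SLV × 1.9 = 851.255466624 IRD
Net change: 851.255466624 − 1000 = -148.744533376 IRD

-148.74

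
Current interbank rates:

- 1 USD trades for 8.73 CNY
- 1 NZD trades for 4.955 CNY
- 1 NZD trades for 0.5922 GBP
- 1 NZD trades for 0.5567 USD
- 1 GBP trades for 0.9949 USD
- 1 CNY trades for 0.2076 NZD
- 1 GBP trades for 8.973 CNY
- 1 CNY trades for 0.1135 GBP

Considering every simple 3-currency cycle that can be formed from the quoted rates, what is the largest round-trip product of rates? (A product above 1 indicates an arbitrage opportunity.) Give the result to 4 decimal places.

1.1031

CNY→NZD→GBP→CNY: 0.2076 × 0.5922 × 8.973 = 1.10315
CNY→NZD→USD→CNY: 0.2076 × 0.5567 × 8.73 = 1.00893
CNY→GBP→USD→CNY: 0.1135 × 0.9949 × 8.73 = 0.98580
Maximum is CNY→NZD→GBP→CNY at 1.1031; arbitrage exists.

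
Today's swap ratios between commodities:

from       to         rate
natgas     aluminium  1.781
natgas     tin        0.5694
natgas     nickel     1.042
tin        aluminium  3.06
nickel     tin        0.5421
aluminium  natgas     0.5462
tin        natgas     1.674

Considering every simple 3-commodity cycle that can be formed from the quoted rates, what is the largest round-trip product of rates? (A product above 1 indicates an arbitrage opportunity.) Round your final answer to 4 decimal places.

0.9517

tin→aluminium→natgas→tin: 3.06 × 0.5462 × 0.5694 = 0.95168
tin→natgas→nickel→tin: 1.674 × 1.042 × 0.5421 = 0.94559
Maximum is tin→aluminium→natgas→tin at 0.9517; no arbitrage — every cycle loses value.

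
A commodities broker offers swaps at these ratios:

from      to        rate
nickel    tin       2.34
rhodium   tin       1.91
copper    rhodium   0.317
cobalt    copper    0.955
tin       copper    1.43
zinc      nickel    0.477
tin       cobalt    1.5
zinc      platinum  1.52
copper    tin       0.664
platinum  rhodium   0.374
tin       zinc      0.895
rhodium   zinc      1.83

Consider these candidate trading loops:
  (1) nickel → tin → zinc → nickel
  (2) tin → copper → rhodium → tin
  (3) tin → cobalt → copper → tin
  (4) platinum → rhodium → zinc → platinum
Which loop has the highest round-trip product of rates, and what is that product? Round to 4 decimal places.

(1) 2.34 × 0.895 × 0.477 = 0.99898
(2) 1.43 × 0.317 × 1.91 = 0.86582
(3) 1.5 × 0.955 × 0.664 = 0.95118
(4) 0.374 × 1.83 × 1.52 = 1.04032
Highest is cycle (4) at 1.0403 (>1, arbitrage).

1.0403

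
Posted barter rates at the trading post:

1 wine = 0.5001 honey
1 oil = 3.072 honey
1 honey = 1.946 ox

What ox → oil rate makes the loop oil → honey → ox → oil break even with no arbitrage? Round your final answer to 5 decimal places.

Known legs of the cycle: 3.072 × 1.946 = 5.978112
For no arbitrage the full-cycle product must be 1, so the missing rate is 1 / 5.978112 ≈ 0.1672769.

0.16728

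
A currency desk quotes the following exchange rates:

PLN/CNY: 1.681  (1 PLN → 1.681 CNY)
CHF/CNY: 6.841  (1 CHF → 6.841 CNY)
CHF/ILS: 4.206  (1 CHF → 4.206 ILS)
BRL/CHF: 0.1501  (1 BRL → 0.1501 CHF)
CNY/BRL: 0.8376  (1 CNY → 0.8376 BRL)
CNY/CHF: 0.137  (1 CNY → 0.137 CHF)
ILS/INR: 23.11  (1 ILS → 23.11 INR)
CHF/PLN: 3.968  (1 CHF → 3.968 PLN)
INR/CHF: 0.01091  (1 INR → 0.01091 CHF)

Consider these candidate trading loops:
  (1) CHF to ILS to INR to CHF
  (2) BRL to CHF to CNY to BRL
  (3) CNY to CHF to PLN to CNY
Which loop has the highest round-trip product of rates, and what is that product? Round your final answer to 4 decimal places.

(1) 4.206 × 23.11 × 0.01091 = 1.06046
(2) 0.1501 × 6.841 × 0.8376 = 0.86008
(3) 0.137 × 3.968 × 1.681 = 0.91382
Highest is cycle (1) at 1.0605 (>1, arbitrage).

1.0605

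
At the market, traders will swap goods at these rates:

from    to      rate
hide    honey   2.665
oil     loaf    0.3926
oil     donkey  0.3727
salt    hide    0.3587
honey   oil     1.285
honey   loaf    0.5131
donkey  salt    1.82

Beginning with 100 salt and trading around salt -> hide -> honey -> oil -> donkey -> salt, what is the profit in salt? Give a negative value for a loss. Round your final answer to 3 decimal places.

-16.677

100 salt × 0.3587 = 35.87 hide
35.87 hide × 2.665 = 95.59355 honey
95.59355 honey × 1.285 = 122.83771175 oil
122.83771175 oil × 0.3727 = 45.781615169225 donkey
45.781615169225 donkey × 1.82 = 83.3225396079895 salt
Net change: 83.3225396079895 − 100 = -16.6774603920105 salt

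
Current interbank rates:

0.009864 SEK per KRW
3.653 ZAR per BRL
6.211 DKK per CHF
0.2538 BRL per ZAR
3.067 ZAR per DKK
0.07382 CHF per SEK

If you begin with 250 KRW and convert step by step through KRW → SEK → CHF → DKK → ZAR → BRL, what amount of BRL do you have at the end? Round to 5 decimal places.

0.88010

250 KRW × 0.009864 = 2.466 SEK
2.466 SEK × 0.07382 = 0.18204012 CHF
0.18204012 CHF × 6.211 = 1.13065118532 DKK
1.13065118532 DKK × 3.067 = 3.46770718537644 ZAR
3.46770718537644 ZAR × 0.2538 = 0.880104083648540472 BRL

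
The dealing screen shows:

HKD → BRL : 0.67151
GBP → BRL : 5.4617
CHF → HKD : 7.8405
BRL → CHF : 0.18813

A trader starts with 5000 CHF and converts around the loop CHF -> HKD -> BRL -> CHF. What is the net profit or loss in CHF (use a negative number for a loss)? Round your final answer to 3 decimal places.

5000 CHF × 7.8405 = 39202.5 HKD
39202.5 HKD × 0.67151 = 26324.870775 BRL
26324.870775 BRL × 0.18813 = 4952.49793890075 CHF
Net change: 4952.49793890075 − 5000 = -47.50206109925 CHF

-47.502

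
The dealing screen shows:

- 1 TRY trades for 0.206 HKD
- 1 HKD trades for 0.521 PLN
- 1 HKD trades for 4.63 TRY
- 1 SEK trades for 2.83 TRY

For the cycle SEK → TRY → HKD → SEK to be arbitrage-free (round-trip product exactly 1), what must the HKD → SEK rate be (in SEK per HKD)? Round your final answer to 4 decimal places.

Known legs of the cycle: 2.83 × 0.206 = 0.58298
For no arbitrage the full-cycle product must be 1, so the missing rate is 1 / 0.58298 ≈ 1.715325.

1.7153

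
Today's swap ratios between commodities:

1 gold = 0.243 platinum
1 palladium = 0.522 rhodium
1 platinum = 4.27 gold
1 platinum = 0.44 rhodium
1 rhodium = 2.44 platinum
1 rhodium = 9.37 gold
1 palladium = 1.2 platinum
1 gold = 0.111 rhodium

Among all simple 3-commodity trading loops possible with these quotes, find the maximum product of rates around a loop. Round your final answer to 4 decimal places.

rhodium→platinum→gold→rhodium: 2.44 × 4.27 × 0.111 = 1.15649
rhodium→gold→platinum→rhodium: 9.37 × 0.243 × 0.44 = 1.00184
Maximum is rhodium→platinum→gold→rhodium at 1.1565; arbitrage exists.

1.1565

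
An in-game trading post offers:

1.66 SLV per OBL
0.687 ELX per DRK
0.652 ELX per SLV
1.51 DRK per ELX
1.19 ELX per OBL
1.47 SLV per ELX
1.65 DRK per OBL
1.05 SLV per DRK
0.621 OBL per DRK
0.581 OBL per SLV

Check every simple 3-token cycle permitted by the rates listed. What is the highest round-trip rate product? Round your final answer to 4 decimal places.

OBL→ELX→DRK→OBL: 1.19 × 1.51 × 0.621 = 1.11587
ELX→DRK→SLV→ELX: 1.51 × 1.05 × 0.652 = 1.03375
OBL→ELX→SLV→OBL: 1.19 × 1.47 × 0.581 = 1.01634
OBL→DRK→SLV→OBL: 1.65 × 1.05 × 0.581 = 1.00658
Maximum is OBL→ELX→DRK→OBL at 1.1159; arbitrage exists.

1.1159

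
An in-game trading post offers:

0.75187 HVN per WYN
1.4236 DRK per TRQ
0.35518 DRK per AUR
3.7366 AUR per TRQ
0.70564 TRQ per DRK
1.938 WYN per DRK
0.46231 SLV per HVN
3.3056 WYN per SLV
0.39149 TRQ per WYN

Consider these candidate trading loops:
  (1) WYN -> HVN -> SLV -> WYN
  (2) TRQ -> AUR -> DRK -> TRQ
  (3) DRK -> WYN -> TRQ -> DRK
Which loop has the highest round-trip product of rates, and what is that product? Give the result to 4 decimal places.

1.1490

(1) 0.75187 × 0.46231 × 3.3056 = 1.14902
(2) 3.7366 × 0.35518 × 0.70564 = 0.93650
(3) 1.938 × 0.39149 × 1.4236 = 1.08010
Highest is cycle (1) at 1.1490 (>1, arbitrage).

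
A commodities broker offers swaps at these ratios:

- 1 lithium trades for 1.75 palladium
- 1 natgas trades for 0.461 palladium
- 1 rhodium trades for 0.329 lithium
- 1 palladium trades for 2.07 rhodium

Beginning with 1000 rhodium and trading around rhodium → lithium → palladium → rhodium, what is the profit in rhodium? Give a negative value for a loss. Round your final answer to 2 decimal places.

191.80

1000 rhodium × 0.329 = 329 lithium
329 lithium × 1.75 = 575.75 palladium
575.75 palladium × 2.07 = 1191.8025 rhodium
Net change: 1191.8025 − 1000 = 191.8025 rhodium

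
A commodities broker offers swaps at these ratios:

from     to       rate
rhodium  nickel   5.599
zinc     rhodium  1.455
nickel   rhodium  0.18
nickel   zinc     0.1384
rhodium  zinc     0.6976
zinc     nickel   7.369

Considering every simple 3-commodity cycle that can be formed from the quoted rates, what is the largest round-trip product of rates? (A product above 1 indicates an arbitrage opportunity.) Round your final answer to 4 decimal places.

zinc→rhodium→nickel→zinc: 1.455 × 5.599 × 0.1384 = 1.12748
zinc→nickel→rhodium→zinc: 7.369 × 0.18 × 0.6976 = 0.92531
Maximum is zinc→rhodium→nickel→zinc at 1.1275; arbitrage exists.

1.1275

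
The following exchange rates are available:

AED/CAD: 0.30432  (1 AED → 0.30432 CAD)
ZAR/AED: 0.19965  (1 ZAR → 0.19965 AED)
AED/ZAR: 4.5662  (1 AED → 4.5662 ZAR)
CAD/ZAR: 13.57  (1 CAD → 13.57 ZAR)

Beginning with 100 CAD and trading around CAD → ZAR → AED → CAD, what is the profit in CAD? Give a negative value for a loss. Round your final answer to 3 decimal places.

100 CAD × 13.57 = 1357 ZAR
1357 ZAR × 0.19965 = 270.92505 AED
270.92505 AED × 0.30432 = 82.447911216 CAD
Net change: 82.447911216 − 100 = -17.552088784 CAD

-17.552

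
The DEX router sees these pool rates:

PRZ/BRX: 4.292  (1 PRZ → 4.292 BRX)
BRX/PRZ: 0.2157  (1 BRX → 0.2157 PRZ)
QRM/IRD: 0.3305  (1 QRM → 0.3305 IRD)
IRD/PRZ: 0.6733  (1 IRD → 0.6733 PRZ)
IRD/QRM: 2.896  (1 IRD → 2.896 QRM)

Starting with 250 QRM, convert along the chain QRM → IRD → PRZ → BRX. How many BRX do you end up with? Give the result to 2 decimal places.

250 QRM × 0.3305 = 82.625 IRD
82.625 IRD × 0.6733 = 55.6314125 PRZ
55.6314125 PRZ × 4.292 = 238.77002245 BRX

238.77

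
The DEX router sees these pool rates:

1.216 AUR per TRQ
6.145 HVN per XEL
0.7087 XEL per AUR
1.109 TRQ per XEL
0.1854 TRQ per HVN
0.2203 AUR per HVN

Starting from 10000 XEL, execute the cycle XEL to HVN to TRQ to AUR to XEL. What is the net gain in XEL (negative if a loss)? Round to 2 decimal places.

-181.90

10000 XEL × 6.145 = 61450 HVN
61450 HVN × 0.1854 = 11392.83 TRQ
11392.83 TRQ × 1.216 = 13853.68128 AUR
13853.68128 AUR × 0.7087 = 9818.103923136 XEL
Net change: 9818.103923136 − 10000 = -181.896076864 XEL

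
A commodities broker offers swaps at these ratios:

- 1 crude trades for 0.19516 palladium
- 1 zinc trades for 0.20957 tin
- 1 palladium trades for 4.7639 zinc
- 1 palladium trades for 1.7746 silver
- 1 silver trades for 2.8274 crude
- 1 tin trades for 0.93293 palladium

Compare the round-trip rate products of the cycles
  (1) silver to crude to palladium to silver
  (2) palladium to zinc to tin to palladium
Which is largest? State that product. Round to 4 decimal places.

0.9792

(1) 2.8274 × 0.19516 × 1.7746 = 0.97922
(2) 4.7639 × 0.20957 × 0.93293 = 0.93141
Highest is cycle (1) at 0.9792 (≤1, no arbitrage).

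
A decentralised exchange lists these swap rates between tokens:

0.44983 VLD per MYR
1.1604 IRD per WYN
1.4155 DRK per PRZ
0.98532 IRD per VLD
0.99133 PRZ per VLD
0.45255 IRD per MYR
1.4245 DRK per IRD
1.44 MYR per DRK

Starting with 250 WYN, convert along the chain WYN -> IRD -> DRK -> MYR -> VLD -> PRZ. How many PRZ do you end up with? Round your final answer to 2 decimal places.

250 WYN × 1.1604 = 290.1 IRD
290.1 IRD × 1.4245 = 413.24745 DRK
413.24745 DRK × 1.44 = 595.076328 MYR
595.076328 MYR × 0.44983 = 267.68318462424 VLD
267.68318462424 VLD × 0.99133 = 265.3623714135478392 PRZ

265.36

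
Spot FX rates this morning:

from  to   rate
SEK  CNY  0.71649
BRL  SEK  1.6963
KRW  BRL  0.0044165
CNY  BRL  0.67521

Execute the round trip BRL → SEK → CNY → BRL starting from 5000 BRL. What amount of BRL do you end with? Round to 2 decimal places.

4103.19

5000 BRL × 1.6963 = 8481.5 SEK
8481.5 SEK × 0.71649 = 6076.909935 CNY
6076.909935 CNY × 0.67521 = 4103.19035721135 BRL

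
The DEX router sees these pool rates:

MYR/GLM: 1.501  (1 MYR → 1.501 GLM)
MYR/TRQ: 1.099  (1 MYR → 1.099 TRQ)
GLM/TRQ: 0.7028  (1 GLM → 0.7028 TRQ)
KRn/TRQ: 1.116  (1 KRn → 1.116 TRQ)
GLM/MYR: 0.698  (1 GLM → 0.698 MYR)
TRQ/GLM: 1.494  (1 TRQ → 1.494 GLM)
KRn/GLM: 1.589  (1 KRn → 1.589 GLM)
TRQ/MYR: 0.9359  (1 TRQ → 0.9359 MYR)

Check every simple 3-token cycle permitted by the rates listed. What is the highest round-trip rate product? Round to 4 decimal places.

1.1461

MYR→TRQ→GLM→MYR: 1.099 × 1.494 × 0.698 = 1.14605
MYR→GLM→TRQ→MYR: 1.501 × 0.7028 × 0.9359 = 0.98728
Maximum is MYR→TRQ→GLM→MYR at 1.1461; arbitrage exists.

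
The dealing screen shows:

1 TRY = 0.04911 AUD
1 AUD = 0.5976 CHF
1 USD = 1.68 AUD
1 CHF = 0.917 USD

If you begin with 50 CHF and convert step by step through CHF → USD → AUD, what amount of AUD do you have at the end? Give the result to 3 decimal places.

77.028

50 CHF × 0.917 = 45.85 USD
45.85 USD × 1.68 = 77.028 AUD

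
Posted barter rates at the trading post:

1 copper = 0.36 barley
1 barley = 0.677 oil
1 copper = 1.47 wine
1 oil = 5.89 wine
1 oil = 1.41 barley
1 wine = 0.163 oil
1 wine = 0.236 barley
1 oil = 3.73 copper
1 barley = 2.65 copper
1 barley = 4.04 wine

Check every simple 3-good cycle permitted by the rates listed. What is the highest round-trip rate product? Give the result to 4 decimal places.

0.9411

wine→barley→oil→wine: 0.236 × 0.677 × 5.89 = 0.94106
wine→oil→barley→wine: 0.163 × 1.41 × 4.04 = 0.92851
copper→wine→barley→copper: 1.47 × 0.236 × 2.65 = 0.91934
copper→barley→oil→copper: 0.36 × 0.677 × 3.73 = 0.90908
copper→wine→oil→copper: 1.47 × 0.163 × 3.73 = 0.89375
Maximum is wine→barley→oil→wine at 0.9411; no arbitrage — every cycle loses value.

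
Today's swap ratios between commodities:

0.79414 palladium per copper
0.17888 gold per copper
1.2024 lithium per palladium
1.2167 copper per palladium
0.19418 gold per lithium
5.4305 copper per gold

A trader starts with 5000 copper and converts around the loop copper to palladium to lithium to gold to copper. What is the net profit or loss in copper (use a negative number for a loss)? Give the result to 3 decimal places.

5000 copper × 0.79414 = 3970.7 palladium
3970.7 palladium × 1.2024 = 4774.36968 lithium
4774.36968 lithium × 0.19418 = 927.0871044624 gold
927.0871044624 gold × 5.4305 = 5034.5465207830632 copper
Net change: 5034.5465207830632 − 5000 = 34.5465207830632 copper

34.547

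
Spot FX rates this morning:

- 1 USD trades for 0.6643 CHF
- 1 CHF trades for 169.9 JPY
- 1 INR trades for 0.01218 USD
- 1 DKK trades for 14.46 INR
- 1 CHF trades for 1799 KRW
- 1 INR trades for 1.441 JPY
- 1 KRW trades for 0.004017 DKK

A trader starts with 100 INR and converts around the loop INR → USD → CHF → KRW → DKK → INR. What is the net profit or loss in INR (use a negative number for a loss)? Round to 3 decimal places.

-15.450

100 INR × 0.01218 = 1.218 USD
1.218 USD × 0.6643 = 0.8091174 CHF
0.8091174 CHF × 1799 = 1455.6022026 KRW
1455.6022026 KRW × 0.004017 = 5.8471540478442 DKK
5.8471540478442 DKK × 14.46 = 84.549847531827132 INR
Net change: 84.549847531827132 − 100 = -15.450152468172868 INR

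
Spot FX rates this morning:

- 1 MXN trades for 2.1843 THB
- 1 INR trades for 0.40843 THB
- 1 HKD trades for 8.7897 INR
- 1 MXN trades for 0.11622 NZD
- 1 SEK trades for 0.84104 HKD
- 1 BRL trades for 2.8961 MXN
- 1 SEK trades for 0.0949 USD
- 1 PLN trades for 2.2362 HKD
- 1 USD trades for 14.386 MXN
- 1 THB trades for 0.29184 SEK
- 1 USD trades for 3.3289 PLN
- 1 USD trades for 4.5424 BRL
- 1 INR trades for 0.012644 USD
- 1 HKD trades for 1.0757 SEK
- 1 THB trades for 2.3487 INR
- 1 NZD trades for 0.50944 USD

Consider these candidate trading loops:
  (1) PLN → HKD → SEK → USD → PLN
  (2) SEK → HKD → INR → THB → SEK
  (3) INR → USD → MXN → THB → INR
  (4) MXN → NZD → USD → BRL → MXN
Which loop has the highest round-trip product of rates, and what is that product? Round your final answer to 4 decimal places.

(1) 2.2362 × 1.0757 × 0.0949 × 3.3289 = 0.75992
(2) 0.84104 × 8.7897 × 0.40843 × 0.29184 = 0.88116
(3) 0.012644 × 14.386 × 2.1843 × 2.3487 = 0.93318
(4) 0.11622 × 0.50944 × 4.5424 × 2.8961 = 0.77888
Highest is cycle (3) at 0.9332 (≤1, no arbitrage).

0.9332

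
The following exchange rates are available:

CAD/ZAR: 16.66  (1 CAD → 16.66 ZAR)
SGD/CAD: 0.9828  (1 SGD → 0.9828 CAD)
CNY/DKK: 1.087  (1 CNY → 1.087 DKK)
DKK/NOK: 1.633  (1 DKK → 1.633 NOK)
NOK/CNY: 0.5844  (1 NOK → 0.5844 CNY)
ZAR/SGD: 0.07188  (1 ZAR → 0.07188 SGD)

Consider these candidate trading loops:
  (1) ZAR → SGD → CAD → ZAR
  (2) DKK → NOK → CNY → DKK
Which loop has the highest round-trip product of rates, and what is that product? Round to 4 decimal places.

1.1769

(1) 0.07188 × 0.9828 × 16.66 = 1.17692
(2) 1.633 × 0.5844 × 1.087 = 1.03735
Highest is cycle (1) at 1.1769 (>1, arbitrage).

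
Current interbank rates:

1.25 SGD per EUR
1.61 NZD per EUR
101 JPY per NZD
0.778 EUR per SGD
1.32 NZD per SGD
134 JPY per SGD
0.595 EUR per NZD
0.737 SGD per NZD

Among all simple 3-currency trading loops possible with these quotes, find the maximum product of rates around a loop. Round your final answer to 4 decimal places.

SGD→NZD→EUR→SGD: 1.32 × 0.595 × 1.25 = 0.98175
SGD→EUR→NZD→SGD: 0.778 × 1.61 × 0.737 = 0.92315
Maximum is SGD→NZD→EUR→SGD at 0.9818; no arbitrage — every cycle loses value.

0.9818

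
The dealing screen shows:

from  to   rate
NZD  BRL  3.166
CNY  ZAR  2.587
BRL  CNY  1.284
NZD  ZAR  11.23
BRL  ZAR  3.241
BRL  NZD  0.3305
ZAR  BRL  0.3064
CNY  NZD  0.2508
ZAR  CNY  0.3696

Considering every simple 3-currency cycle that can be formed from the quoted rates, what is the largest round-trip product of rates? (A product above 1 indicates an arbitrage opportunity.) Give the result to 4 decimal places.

1.1372

NZD→ZAR→BRL→NZD: 11.23 × 0.3064 × 0.3305 = 1.13721
NZD→ZAR→CNY→NZD: 11.23 × 0.3696 × 0.2508 = 1.04097
NZD→BRL→CNY→NZD: 3.166 × 1.284 × 0.2508 = 1.01954
CNY→ZAR→BRL→CNY: 2.587 × 0.3064 × 1.284 = 1.01777
Maximum is NZD→ZAR→BRL→NZD at 1.1372; arbitrage exists.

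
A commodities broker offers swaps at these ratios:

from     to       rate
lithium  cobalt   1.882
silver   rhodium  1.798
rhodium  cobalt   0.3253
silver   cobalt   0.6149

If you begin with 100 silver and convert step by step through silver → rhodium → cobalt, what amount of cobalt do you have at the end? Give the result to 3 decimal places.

58.489

100 silver × 1.798 = 179.8 rhodium
179.8 rhodium × 0.3253 = 58.48894 cobalt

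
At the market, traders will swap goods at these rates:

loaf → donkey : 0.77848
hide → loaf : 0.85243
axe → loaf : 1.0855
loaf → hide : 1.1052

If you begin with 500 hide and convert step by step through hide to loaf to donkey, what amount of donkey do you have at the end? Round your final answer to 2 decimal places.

500 hide × 0.85243 = 426.215 loaf
426.215 loaf × 0.77848 = 331.7998532 donkey

331.80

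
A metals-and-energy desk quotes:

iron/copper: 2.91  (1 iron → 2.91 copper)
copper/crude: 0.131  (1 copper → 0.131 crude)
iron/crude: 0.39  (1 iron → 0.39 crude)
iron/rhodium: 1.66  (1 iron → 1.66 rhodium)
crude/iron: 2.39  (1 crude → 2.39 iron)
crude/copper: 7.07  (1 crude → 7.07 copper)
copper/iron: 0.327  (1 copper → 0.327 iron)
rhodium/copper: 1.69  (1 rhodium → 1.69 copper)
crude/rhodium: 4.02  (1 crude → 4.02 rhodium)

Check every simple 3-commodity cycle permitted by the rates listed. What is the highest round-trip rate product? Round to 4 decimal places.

0.9174

iron→rhodium→copper→iron: 1.66 × 1.69 × 0.327 = 0.91737
iron→copper→crude→iron: 2.91 × 0.131 × 2.39 = 0.91109
iron→crude→copper→iron: 0.39 × 7.07 × 0.327 = 0.90164
rhodium→copper→crude→rhodium: 1.69 × 0.131 × 4.02 = 0.88999
Maximum is iron→rhodium→copper→iron at 0.9174; no arbitrage — every cycle loses value.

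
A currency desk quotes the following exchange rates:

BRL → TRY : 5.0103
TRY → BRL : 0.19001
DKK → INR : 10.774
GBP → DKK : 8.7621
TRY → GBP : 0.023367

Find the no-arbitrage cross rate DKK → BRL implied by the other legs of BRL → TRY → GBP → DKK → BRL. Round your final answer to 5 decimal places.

0.97482

Known legs of the cycle: 5.0103 × 0.023367 × 8.7621 = 1.02582881660421
For no arbitrage the full-cycle product must be 1, so the missing rate is 1 / 1.02582881660421 ≈ 0.9748215.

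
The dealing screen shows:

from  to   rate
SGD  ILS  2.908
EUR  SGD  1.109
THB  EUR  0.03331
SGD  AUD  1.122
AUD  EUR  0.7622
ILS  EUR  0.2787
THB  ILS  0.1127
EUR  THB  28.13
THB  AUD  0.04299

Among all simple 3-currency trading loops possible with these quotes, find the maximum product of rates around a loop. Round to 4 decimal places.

0.9484

AUD→EUR→SGD→AUD: 0.7622 × 1.109 × 1.122 = 0.94840
AUD→EUR→THB→AUD: 0.7622 × 28.13 × 0.04299 = 0.92174
ILS→EUR→SGD→ILS: 0.2787 × 1.109 × 2.908 = 0.89880
ILS→EUR→THB→ILS: 0.2787 × 28.13 × 0.1127 = 0.88355
Maximum is AUD→EUR→SGD→AUD at 0.9484; no arbitrage — every cycle loses value.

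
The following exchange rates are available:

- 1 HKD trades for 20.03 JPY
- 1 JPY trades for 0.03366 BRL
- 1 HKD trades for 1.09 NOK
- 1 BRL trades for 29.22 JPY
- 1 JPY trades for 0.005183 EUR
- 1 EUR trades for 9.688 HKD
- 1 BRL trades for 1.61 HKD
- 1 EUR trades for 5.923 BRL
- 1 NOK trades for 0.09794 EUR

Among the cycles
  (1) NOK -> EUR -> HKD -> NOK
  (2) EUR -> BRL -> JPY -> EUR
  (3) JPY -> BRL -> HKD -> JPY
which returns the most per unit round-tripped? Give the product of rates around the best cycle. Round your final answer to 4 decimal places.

1.0855

(1) 0.09794 × 9.688 × 1.09 = 1.03424
(2) 5.923 × 29.22 × 0.005183 = 0.89702
(3) 0.03366 × 1.61 × 20.03 = 1.08548
Highest is cycle (3) at 1.0855 (>1, arbitrage).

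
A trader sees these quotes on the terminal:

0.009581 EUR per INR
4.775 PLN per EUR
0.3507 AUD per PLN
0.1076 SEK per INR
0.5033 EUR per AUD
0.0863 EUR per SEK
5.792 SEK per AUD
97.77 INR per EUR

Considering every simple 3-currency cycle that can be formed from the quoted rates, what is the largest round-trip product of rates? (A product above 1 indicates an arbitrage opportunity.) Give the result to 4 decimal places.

0.9079

SEK→EUR→INR→SEK: 0.0863 × 97.77 × 0.1076 = 0.90788
AUD→EUR→PLN→AUD: 0.5033 × 4.775 × 0.3507 = 0.84282
Maximum is SEK→EUR→INR→SEK at 0.9079; no arbitrage — every cycle loses value.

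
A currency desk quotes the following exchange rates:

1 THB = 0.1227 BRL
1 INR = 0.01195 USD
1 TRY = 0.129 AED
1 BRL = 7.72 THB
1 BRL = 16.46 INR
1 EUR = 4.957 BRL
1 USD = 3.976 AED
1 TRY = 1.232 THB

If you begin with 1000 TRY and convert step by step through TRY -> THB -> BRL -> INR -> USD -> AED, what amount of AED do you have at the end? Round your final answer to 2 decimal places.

118.22

1000 TRY × 1.232 = 1232 THB
1232 THB × 0.1227 = 151.1664 BRL
151.1664 BRL × 16.46 = 2488.198944 INR
2488.198944 INR × 0.01195 = 29.7339773808 USD
29.7339773808 USD × 3.976 = 118.2222940660608 AED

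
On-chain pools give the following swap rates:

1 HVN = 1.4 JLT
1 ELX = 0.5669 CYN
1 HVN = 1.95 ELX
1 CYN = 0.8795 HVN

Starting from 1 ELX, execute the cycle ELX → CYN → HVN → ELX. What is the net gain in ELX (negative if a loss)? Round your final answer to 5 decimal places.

-0.02775

1 ELX × 0.5669 = 0.5669 CYN
0.5669 CYN × 0.8795 = 0.49858855 HVN
0.49858855 HVN × 1.95 = 0.9722476725 ELX
Net change: 0.9722476725 − 1 = -0.0277523275 ELX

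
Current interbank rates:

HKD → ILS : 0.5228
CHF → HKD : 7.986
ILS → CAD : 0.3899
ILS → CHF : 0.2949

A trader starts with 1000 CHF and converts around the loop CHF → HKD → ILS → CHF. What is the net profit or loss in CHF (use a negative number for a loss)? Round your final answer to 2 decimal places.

231.23

1000 CHF × 7.986 = 7986 HKD
7986 HKD × 0.5228 = 4175.0808 ILS
4175.0808 ILS × 0.2949 = 1231.23132792 CHF
Net change: 1231.23132792 − 1000 = 231.23132792 CHF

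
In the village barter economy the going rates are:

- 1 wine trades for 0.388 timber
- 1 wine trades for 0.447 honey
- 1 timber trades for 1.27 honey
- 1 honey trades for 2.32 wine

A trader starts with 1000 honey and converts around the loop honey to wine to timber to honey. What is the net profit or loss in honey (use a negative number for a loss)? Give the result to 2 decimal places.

1000 honey × 2.32 = 2320 wine
2320 wine × 0.388 = 900.16 timber
900.16 timber × 1.27 = 1143.2032 honey
Net change: 1143.2032 − 1000 = 143.2032 honey

143.20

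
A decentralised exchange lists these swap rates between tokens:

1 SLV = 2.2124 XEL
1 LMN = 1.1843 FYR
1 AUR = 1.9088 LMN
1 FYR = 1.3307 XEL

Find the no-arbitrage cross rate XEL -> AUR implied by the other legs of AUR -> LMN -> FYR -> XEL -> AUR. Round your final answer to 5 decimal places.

0.33243

Known legs of the cycle: 1.9088 × 1.1843 × 1.3307 = 3.008169561488
For no arbitrage the full-cycle product must be 1, so the missing rate is 1 / 3.008169561488 ≈ 0.3324281.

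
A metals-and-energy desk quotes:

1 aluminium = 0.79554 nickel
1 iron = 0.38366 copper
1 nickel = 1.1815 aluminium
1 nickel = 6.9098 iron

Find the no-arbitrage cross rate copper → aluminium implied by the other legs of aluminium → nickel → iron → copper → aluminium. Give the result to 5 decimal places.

Known legs of the cycle: 0.79554 × 6.9098 × 0.38366 = 2.10898757254872
For no arbitrage the full-cycle product must be 1, so the missing rate is 1 / 2.10898757254872 ≈ 0.4741612.

0.47416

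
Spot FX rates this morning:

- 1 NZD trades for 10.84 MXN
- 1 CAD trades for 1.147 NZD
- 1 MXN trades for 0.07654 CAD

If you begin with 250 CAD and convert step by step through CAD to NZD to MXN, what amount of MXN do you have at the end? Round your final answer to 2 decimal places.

3108.37

250 CAD × 1.147 = 286.75 NZD
286.75 NZD × 10.84 = 3108.37 MXN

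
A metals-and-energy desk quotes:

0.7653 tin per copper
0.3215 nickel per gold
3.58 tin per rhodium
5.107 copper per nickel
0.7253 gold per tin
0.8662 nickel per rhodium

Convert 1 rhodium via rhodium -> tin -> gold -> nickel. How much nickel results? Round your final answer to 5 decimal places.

1 rhodium × 3.58 = 3.58 tin
3.58 tin × 0.7253 = 2.596574 gold
2.596574 gold × 0.3215 = 0.834798541 nickel

0.83480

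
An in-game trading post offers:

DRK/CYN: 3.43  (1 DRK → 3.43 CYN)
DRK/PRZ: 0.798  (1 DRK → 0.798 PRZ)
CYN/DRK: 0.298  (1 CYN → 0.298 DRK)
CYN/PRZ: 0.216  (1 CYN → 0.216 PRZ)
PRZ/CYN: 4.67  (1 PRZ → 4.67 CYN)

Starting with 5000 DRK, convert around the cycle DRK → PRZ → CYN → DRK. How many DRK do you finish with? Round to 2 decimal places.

5000 DRK × 0.798 = 3990 PRZ
3990 PRZ × 4.67 = 18633.3 CYN
18633.3 CYN × 0.298 = 5552.7234 DRK

5552.72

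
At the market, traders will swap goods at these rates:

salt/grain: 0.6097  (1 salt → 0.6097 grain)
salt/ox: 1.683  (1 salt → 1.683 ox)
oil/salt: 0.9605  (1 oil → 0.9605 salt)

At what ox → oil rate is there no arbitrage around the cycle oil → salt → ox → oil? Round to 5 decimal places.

Known legs of the cycle: 0.9605 × 1.683 = 1.6165215
For no arbitrage the full-cycle product must be 1, so the missing rate is 1 / 1.6165215 ≈ 0.6186122.

0.61861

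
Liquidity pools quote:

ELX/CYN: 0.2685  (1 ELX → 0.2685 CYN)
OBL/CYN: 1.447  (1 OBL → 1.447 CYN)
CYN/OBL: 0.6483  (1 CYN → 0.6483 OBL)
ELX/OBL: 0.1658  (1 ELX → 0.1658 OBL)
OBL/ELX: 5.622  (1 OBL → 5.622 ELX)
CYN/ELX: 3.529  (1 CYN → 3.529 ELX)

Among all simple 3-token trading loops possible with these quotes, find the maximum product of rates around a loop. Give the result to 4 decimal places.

0.9786

OBL→ELX→CYN→OBL: 5.622 × 0.2685 × 0.6483 = 0.97861
OBL→CYN→ELX→OBL: 1.447 × 3.529 × 0.1658 = 0.84665
Maximum is OBL→ELX→CYN→OBL at 0.9786; no arbitrage — every cycle loses value.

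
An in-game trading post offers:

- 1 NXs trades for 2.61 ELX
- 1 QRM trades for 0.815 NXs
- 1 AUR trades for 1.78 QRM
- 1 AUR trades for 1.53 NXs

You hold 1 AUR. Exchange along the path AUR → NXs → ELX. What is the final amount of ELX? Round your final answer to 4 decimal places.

1 AUR × 1.53 = 1.53 NXs
1.53 NXs × 2.61 = 3.9933 ELX

3.9933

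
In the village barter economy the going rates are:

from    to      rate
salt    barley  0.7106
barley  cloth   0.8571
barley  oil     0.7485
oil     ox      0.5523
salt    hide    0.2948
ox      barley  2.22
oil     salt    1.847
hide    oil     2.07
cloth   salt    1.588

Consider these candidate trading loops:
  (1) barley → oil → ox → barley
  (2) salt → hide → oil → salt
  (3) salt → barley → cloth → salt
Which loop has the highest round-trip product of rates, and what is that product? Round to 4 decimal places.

(1) 0.7485 × 0.5523 × 2.22 = 0.91774
(2) 0.2948 × 2.07 × 1.847 = 1.12711
(3) 0.7106 × 0.8571 × 1.588 = 0.96718
Highest is cycle (2) at 1.1271 (>1, arbitrage).

1.1271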